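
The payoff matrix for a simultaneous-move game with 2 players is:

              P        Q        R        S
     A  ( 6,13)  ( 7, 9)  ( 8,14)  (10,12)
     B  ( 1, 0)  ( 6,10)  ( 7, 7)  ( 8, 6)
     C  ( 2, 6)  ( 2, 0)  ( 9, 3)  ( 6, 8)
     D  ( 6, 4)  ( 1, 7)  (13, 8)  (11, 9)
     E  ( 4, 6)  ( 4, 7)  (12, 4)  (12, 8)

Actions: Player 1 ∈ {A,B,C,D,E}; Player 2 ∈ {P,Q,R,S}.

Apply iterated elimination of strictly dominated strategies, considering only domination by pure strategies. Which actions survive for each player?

Survivors P1:{A,D,E} P2:{P,R,S}

P1 drop B (A beats it: P:6>1 Q:7>6 R:8>7 S:10>8)
P1 drop C (E beats it: P:4>2 Q:4>2 R:12>9 S:12>6)
P2 drop Q (S beats it: A:12>9 D:9>7 E:8>7)
P1→{A,D,E} P2→{P,R,S}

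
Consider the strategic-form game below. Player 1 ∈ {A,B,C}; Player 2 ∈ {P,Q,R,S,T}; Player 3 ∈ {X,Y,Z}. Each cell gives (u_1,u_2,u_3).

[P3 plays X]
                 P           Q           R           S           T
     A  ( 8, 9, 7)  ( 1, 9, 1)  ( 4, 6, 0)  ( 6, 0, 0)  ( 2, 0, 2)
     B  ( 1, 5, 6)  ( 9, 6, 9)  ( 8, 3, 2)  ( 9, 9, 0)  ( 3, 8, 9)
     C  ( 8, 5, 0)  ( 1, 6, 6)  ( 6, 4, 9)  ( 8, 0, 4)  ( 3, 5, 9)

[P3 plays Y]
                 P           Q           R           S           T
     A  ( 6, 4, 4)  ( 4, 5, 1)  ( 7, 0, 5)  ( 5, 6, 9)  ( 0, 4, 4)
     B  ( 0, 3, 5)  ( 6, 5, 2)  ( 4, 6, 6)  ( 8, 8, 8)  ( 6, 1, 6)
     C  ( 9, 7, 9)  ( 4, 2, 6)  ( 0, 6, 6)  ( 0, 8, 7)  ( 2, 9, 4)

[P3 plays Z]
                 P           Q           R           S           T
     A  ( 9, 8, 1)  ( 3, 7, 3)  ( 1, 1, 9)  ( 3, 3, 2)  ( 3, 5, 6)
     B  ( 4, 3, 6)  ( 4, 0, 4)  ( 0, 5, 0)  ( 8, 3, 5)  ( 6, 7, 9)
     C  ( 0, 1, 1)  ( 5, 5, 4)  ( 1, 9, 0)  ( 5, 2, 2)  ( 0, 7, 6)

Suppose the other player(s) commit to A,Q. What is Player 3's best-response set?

BR_3 = {Z}

u_3(X vs A,Q) = 1
u_3(Y vs A,Q) = 1
u_3(Z vs A,Q) = 3
max payoff 3 at {Z}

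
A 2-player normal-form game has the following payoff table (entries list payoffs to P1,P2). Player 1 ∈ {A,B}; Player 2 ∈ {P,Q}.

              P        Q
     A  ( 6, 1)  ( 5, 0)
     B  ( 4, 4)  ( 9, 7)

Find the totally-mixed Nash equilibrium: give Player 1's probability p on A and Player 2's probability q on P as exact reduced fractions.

P1 indiff ⇒ q·6+(1-q)·5 = q·4+(1-q)·9 ⇒ q(2) = (1-q)(4) ⇒ q = 2/3
P2 indiff ⇒ p·1+(1-p)·4 = p·0+(1-p)·7 ⇒ p(1) = (1-p)(3) ⇒ p = 3/4

P1 mixes 3/4 on A; P2 mixes 2/3 on P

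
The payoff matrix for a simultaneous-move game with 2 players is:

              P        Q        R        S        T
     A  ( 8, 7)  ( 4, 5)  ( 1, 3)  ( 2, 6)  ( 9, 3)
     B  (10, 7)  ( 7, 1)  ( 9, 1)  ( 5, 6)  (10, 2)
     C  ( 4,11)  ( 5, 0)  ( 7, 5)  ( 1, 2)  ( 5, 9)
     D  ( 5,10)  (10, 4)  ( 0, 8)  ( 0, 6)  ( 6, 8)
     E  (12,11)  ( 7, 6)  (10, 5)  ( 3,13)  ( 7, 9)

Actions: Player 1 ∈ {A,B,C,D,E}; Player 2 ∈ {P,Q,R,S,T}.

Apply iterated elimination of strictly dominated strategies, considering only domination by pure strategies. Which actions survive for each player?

IESDS → P1:{B,E} P2:{P,S}

P1 drop A (B beats it: P:10>8 Q:7>4 R:9>1 S:5>2 T:10>9)
P1 drop C (B beats it: P:10>4 Q:7>5 R:9>7 S:5>1 T:10>5)
P2 drop Q (P beats it: B:7>1 D:10>4 E:11>6)
P1 drop D (B beats it: P:10>5 R:9>0 S:5>0 T:10>6)
P2 drop R (P beats it: B:7>1 E:11>5)
P2 drop T (P beats it: B:7>2 E:11>9)
P1→{B,E} P2→{P,S}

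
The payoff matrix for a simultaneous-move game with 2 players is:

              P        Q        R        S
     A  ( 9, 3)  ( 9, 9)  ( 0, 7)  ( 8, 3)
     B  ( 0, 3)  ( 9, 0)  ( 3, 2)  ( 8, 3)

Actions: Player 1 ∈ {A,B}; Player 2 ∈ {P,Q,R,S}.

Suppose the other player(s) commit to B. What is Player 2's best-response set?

P2 best: {P,S}

u_2(P vs B) = 3
u_2(Q vs B) = 0
u_2(R vs B) = 2
u_2(S vs B) = 3
max payoff 3 at {P,S}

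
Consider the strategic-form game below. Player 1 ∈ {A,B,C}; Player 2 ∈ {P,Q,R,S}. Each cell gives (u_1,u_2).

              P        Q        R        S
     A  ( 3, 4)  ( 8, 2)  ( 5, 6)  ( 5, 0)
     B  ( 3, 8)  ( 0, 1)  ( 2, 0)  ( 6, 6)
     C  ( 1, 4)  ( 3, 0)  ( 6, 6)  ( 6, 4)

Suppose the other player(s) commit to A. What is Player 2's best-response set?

BR_2 = {R}

u_2(P vs A) = 4
u_2(Q vs A) = 2
u_2(R vs A) = 6
u_2(S vs A) = 0
max payoff 6 at {R}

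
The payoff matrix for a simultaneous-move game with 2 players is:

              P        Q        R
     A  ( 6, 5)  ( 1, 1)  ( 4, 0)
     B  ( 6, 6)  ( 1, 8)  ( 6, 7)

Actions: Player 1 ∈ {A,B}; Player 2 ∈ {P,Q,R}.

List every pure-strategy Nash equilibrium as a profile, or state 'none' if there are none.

(A,P): NE
(A,Q): not NE [P2→P gives 5>1]
(A,R): not NE [P1→B gives 6>4; P2→P gives 5>0]
(B,P): not NE [P2→Q gives 8>6]
(B,Q): NE
(B,R): not NE [P2→Q gives 8>7]

PSNE = {(A,P), (B,Q)}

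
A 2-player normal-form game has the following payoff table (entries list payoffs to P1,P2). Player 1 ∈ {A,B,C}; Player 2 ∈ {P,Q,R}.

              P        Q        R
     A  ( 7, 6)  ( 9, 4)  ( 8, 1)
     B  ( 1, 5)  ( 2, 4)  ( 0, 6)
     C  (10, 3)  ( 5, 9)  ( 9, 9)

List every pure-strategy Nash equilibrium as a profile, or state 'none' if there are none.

(A,P): not NE [P1→C gives 10>7]
(A,Q): not NE [P2→P gives 6>4]
(A,R): not NE [P1→C gives 9>8; P2→P gives 6>1]
(B,P): not NE [P1→C gives 10>1; P2→R gives 6>5]
(B,Q): not NE [P1→A gives 9>2; P2→R gives 6>4]
(B,R): not NE [P1→C gives 9>0]
(C,P): not NE [P2→R gives 9>3]
(C,Q): not NE [P1→A gives 9>5]
(C,R): NE

NE set: (C,R)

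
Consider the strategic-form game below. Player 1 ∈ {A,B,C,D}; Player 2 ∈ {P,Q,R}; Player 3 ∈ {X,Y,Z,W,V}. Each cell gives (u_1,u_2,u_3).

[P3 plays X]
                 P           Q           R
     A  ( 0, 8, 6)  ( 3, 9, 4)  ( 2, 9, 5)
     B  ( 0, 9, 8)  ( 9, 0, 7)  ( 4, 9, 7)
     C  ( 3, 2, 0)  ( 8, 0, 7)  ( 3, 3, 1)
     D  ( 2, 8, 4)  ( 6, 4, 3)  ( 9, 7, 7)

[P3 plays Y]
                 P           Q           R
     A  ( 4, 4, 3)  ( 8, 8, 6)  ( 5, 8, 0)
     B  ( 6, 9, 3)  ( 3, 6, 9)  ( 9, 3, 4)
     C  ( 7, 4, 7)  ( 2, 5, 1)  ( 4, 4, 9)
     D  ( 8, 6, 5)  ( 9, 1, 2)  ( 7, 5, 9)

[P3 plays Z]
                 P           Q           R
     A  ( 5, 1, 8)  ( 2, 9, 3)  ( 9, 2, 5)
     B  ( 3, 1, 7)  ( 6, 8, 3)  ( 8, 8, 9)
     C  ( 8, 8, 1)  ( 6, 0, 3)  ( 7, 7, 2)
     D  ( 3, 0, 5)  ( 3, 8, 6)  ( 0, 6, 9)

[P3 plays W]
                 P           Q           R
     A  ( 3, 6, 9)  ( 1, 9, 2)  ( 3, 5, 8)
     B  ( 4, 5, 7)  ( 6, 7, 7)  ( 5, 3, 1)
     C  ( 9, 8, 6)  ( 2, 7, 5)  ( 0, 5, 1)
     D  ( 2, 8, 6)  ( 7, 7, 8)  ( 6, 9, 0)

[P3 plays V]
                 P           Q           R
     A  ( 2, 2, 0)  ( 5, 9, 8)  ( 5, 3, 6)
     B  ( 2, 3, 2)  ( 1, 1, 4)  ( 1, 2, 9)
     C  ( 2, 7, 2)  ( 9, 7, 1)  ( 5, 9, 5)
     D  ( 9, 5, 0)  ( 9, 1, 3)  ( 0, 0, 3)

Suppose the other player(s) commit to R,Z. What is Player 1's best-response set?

P1 best: {A}

u_1(A vs R,Z) = 9
u_1(B vs R,Z) = 8
u_1(C vs R,Z) = 7
u_1(D vs R,Z) = 0
max payoff 9 at {A}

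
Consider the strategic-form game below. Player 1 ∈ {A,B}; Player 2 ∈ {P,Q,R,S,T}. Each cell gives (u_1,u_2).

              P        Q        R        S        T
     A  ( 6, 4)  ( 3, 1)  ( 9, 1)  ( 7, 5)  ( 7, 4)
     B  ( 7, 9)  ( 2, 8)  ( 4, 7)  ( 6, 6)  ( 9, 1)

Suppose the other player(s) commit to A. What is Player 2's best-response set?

u_2(P vs A) = 4
u_2(Q vs A) = 1
u_2(R vs A) = 1
u_2(S vs A) = 5
u_2(T vs A) = 4
max payoff 5 at {S}

argmax u_2 = {S}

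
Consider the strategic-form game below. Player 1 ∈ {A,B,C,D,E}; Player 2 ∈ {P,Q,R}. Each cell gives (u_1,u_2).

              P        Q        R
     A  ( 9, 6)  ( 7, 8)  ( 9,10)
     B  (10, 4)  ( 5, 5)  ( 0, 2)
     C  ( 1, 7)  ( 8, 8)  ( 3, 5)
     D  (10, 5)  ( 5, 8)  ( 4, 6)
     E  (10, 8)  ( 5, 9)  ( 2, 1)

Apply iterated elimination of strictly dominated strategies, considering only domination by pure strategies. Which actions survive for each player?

Remaining: P1:{A,C} P2:{Q,R}

P2 drop P (Q beats it: A:8>6 B:5>4 C:8>7 D:8>5 E:9>8)
P1 drop B (A beats it: Q:7>5 R:9>0)
P1 drop D (A beats it: Q:7>5 R:9>4)
P1 drop E (A beats it: Q:7>5 R:9>2)
P1→{A,C} P2→{Q,R}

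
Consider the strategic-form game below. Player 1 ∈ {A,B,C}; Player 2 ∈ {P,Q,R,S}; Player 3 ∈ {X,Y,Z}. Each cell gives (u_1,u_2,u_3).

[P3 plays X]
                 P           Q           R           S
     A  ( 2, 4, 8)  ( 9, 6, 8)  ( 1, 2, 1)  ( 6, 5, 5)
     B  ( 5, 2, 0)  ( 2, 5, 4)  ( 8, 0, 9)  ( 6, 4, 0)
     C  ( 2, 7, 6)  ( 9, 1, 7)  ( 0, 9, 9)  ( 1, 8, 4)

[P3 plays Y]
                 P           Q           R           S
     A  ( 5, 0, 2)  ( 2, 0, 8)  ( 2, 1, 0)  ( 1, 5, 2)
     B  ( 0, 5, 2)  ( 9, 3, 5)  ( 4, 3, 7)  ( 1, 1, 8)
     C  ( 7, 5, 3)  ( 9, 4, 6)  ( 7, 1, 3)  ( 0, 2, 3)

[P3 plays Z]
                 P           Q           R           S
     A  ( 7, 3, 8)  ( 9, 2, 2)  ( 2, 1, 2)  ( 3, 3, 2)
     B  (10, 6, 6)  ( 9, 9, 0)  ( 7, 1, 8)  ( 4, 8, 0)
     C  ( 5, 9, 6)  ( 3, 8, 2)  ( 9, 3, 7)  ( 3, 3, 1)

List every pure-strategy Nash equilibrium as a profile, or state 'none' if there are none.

Nash profiles: (A,Q,X)

(A,P,X): not NE [P1→B gives 5>2; P2→Q gives 6>4]
(A,P,Y): not NE [P1→C gives 7>5; P2→S gives 5>0; P3→Z gives 8>2]
(A,P,Z): not NE [P1→B gives 10>7]
(A,Q,X): NE
(A,Q,Y): not NE [P1→C gives 9>2; P2→S gives 5>0]
(A,Q,Z): not NE [P2→S gives 3>2; P3→Y gives 8>2]
(A,R,X): not NE [P1→B gives 8>1; P2→Q gives 6>2; P3→Z gives 2>1]
(A,R,Y): not NE [P1→C gives 7>2; P2→S gives 5>1; P3→Z gives 2>0]
(A,R,Z): not NE [P1→C gives 9>2; P2→S gives 3>1]
(A,S,X): not NE [P2→Q gives 6>5]
(A,S,Y): not NE [P3→X gives 5>2]
(A,S,Z): not NE [P1→B gives 4>3; P3→X gives 5>2]
(B,P,X): not NE [P2→Q gives 5>2; P3→Z gives 6>0]
(B,P,Y): not NE [P1→C gives 7>0; P3→Z gives 6>2]
(B,P,Z): not NE [P2→Q gives 9>6]
(B,Q,X): not NE [P1→C gives 9>2; P3→Y gives 5>4]
(B,Q,Y): not NE [P2→P gives 5>3]
(B,Q,Z): not NE [P3→Y gives 5>0]
(B,R,X): not NE [P2→Q gives 5>0]
(B,R,Y): not NE [P1→C gives 7>4; P2→P gives 5>3; P3→X gives 9>7]
(B,R,Z): not NE [P1→C gives 9>7; P2→Q gives 9>1; P3→X gives 9>8]
(B,S,X): not NE [P2→Q gives 5>4; P3→Y gives 8>0]
(B,S,Y): not NE [P2→P gives 5>1]
(B,S,Z): not NE [P2→Q gives 9>8; P3→Y gives 8>0]
(C,P,X): not NE [P1→B gives 5>2; P2→R gives 9>7]
(C,P,Y): not NE [P3→Z gives 6>3]
(C,P,Z): not NE [P1→B gives 10>5]
(C,Q,X): not NE [P2→R gives 9>1]
(C,Q,Y): not NE [P2→P gives 5>4; P3→X gives 7>6]
(C,Q,Z): not NE [P1→B gives 9>3; P2→P gives 9>8; P3→X gives 7>2]
(C,R,X): not NE [P1→B gives 8>0]
(C,R,Y): not NE [P2→P gives 5>1; P3→X gives 9>3]
(C,R,Z): not NE [P2→P gives 9>3; P3→X gives 9>7]
(C,S,X): not NE [P1→B gives 6>1; P2→R gives 9>8]
(C,S,Y): not NE [P1→B gives 1>0; P2→P gives 5>2; P3→X gives 4>3]
(C,S,Z): not NE [P1→B gives 4>3; P2→P gives 9>3; P3→X gives 4>1]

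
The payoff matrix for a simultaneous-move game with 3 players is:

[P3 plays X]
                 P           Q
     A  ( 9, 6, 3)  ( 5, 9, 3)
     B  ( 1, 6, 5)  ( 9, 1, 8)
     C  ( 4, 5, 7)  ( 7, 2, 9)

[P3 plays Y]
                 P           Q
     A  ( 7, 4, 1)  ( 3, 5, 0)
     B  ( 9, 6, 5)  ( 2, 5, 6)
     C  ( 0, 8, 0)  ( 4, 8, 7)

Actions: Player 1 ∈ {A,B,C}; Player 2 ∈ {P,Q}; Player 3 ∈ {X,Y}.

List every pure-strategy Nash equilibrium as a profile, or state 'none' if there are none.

Nash profiles: (B,P,Y)

(A,P,X): not NE [P2→Q gives 9>6]
(A,P,Y): not NE [P1→B gives 9>7; P2→Q gives 5>4; P3→X gives 3>1]
(A,Q,X): not NE [P1→B gives 9>5]
(A,Q,Y): not NE [P1→C gives 4>3; P3→X gives 3>0]
(B,P,X): not NE [P1→A gives 9>1]
(B,P,Y): NE
(B,Q,X): not NE [P2→P gives 6>1]
(B,Q,Y): not NE [P1→C gives 4>2; P2→P gives 6>5; P3→X gives 8>6]
(C,P,X): not NE [P1→A gives 9>4]
(C,P,Y): not NE [P1→B gives 9>0; P3→X gives 7>0]
(C,Q,X): not NE [P1→B gives 9>7; P2→P gives 5>2]
(C,Q,Y): not NE [P3→X gives 9>7]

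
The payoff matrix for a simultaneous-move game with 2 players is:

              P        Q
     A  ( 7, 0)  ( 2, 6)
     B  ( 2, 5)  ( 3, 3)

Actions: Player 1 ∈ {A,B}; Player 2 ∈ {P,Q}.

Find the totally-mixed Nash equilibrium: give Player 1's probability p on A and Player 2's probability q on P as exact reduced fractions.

P1 indiff ⇒ q·7+(1-q)·2 = q·2+(1-q)·3 ⇒ q(5) = (1-q)(1) ⇒ q = 1/6
P2 indiff ⇒ p·0+(1-p)·5 = p·6+(1-p)·3 ⇒ p(-6) = (1-p)(-2) ⇒ p = 1/4

P1 mixes 1/4 on A; P2 mixes 1/6 on P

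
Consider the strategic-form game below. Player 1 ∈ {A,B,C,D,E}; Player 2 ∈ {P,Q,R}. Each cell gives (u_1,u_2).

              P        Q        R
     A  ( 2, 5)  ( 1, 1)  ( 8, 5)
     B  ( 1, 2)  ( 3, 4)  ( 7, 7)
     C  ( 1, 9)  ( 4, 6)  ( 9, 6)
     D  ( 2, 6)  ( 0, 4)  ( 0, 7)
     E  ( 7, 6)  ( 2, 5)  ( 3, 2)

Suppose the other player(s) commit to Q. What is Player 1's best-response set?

u_1(A vs Q) = 1
u_1(B vs Q) = 3
u_1(C vs Q) = 4
u_1(D vs Q) = 0
u_1(E vs Q) = 2
max payoff 4 at {C}

argmax u_1 = {C}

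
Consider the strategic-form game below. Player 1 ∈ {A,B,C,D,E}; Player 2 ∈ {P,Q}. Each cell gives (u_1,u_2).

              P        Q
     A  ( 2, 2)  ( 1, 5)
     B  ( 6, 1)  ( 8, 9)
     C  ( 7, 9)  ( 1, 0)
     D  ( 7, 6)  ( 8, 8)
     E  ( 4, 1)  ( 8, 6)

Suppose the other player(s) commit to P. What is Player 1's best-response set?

P1 best: {C,D}

u_1(A vs P) = 2
u_1(B vs P) = 6
u_1(C vs P) = 7
u_1(D vs P) = 7
u_1(E vs P) = 4
max payoff 7 at {C,D}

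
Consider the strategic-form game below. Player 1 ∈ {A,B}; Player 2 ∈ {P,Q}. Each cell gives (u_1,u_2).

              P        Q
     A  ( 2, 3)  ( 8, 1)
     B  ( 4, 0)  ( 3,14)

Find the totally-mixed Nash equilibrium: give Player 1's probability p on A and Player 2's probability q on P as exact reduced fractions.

P1 indiff ⇒ q·2+(1-q)·8 = q·4+(1-q)·3 ⇒ q(-2) = (1-q)(-5) ⇒ q = 5/7
P2 indiff ⇒ p·3+(1-p)·0 = p·1+(1-p)·14 ⇒ p(2) = (1-p)(14) ⇒ p = 7/8

p=7/8, q=5/7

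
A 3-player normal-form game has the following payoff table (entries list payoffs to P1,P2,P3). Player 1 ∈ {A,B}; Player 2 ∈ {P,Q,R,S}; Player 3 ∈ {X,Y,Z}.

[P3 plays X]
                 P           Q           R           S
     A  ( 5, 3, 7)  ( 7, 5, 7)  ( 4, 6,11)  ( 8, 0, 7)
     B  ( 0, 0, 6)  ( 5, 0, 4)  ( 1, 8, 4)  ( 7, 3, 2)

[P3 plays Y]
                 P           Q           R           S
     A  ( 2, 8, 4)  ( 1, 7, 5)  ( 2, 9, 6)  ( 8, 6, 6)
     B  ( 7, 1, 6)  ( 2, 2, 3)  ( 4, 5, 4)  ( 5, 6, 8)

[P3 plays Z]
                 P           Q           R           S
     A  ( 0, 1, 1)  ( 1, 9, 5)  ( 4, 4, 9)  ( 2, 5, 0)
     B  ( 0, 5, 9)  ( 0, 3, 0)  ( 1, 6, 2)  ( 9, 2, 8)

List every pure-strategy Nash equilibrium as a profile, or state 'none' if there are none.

NE set: (A,R,X)

(A,P,X): not NE [P2→R gives 6>3]
(A,P,Y): not NE [P1→B gives 7>2; P2→R gives 9>8; P3→X gives 7>4]
(A,P,Z): not NE [P2→Q gives 9>1; P3→X gives 7>1]
(A,Q,X): not NE [P2→R gives 6>5]
(A,Q,Y): not NE [P1→B gives 2>1; P2→R gives 9>7; P3→X gives 7>5]
(A,Q,Z): not NE [P3→X gives 7>5]
(A,R,X): NE
(A,R,Y): not NE [P1→B gives 4>2; P3→X gives 11>6]
(A,R,Z): not NE [P2→Q gives 9>4; P3→X gives 11>9]
(A,S,X): not NE [P2→R gives 6>0]
(A,S,Y): not NE [P2→R gives 9>6; P3→X gives 7>6]
(A,S,Z): not NE [P1→B gives 9>2; P2→Q gives 9>5; P3→X gives 7>0]
(B,P,X): not NE [P1→A gives 5>0; P2→R gives 8>0; P3→Z gives 9>6]
(B,P,Y): not NE [P2→S gives 6>1; P3→Z gives 9>6]
(B,P,Z): not NE [P2→R gives 6>5]
(B,Q,X): not NE [P1→A gives 7>5; P2→R gives 8>0]
(B,Q,Y): not NE [P2→S gives 6>2; P3→X gives 4>3]
(B,Q,Z): not NE [P1→A gives 1>0; P2→R gives 6>3; P3→X gives 4>0]
(B,R,X): not NE [P1→A gives 4>1]
(B,R,Y): not NE [P2→S gives 6>5]
(B,R,Z): not NE [P1→A gives 4>1; P3→Y gives 4>2]
(B,S,X): not NE [P1→A gives 8>7; P2→R gives 8>3; P3→Z gives 8>2]
(B,S,Y): not NE [P1→A gives 8>5]
(B,S,Z): not NE [P2→R gives 6>2]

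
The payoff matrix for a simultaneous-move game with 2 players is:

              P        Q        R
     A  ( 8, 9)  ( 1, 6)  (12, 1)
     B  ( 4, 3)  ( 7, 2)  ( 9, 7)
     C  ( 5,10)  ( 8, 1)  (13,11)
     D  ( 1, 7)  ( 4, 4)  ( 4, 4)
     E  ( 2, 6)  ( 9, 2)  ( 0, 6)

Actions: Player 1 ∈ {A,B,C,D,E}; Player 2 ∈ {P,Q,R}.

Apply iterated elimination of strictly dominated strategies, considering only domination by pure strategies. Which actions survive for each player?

Survivors P1:{A,C} P2:{P,R}

P1 drop B (C beats it: P:5>4 Q:8>7 R:13>9)
P1 drop D (C beats it: P:5>1 Q:8>4 R:13>4)
P2 drop Q (P beats it: A:9>6 C:10>1 E:6>2)
P1 drop E (A beats it: P:8>2 R:12>0)
P1→{A,C} P2→{P,R}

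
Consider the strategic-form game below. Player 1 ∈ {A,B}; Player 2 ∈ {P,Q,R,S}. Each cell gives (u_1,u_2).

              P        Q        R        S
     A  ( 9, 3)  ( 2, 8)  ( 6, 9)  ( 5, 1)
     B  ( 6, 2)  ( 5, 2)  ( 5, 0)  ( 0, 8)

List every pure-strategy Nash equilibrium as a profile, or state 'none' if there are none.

(A,P): not NE [P2→R gives 9>3]
(A,Q): not NE [P1→B gives 5>2; P2→R gives 9>8]
(A,R): NE
(A,S): not NE [P2→R gives 9>1]
(B,P): not NE [P1→A gives 9>6; P2→S gives 8>2]
(B,Q): not NE [P2→S gives 8>2]
(B,R): not NE [P1→A gives 6>5; P2→S gives 8>0]
(B,S): not NE [P1→A gives 5>0]

Nash profiles: (A,R)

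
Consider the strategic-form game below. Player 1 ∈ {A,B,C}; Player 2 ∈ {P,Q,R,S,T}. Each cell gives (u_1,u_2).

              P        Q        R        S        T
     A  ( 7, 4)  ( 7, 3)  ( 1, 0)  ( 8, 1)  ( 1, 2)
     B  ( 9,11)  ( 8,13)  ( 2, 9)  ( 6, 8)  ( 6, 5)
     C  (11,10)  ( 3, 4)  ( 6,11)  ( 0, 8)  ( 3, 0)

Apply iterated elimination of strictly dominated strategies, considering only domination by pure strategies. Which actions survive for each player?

P2 drop S (P beats it: A:4>1 B:11>8 C:10>8)
P1 drop A (B beats it: P:9>7 Q:8>7 R:2>1 T:6>1)
P2 drop T (P beats it: B:11>5 C:10>0)
P1→{B,C} P2→{P,Q,R}

Survivors P1:{B,C} P2:{P,Q,R}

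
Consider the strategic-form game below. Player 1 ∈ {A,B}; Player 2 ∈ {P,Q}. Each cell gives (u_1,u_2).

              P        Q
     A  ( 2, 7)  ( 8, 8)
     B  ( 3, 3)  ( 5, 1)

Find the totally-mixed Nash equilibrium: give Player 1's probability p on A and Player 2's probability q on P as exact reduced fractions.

P1 indiff ⇒ q·2+(1-q)·8 = q·3+(1-q)·5 ⇒ q(-1) = (1-q)(-3) ⇒ q = 3/4
P2 indiff ⇒ p·7+(1-p)·3 = p·8+(1-p)·1 ⇒ p(-1) = (1-p)(-2) ⇒ p = 2/3

(p,q) = (2/3, 3/4)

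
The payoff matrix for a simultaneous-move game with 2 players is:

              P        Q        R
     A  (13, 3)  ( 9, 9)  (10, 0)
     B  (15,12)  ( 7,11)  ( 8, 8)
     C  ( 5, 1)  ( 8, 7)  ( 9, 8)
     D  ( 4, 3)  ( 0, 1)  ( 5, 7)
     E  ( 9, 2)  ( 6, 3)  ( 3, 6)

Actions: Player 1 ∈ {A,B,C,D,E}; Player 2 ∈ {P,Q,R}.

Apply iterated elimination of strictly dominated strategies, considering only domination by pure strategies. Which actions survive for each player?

P1 drop C (A beats it: P:13>5 Q:9>8 R:10>9)
P1 drop D (A beats it: P:13>4 Q:9>0 R:10>5)
P1 drop E (A beats it: P:13>9 Q:9>6 R:10>3)
P2 drop R (P beats it: A:3>0 B:12>8)
P1→{A,B} P2→{P,Q}

Survivors P1:{A,B} P2:{P,Q}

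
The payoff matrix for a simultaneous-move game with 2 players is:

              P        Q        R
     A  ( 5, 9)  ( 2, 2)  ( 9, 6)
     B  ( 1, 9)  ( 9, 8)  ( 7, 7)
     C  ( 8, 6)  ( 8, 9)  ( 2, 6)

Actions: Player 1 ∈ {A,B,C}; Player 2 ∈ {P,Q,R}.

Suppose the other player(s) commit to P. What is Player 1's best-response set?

u_1(A vs P) = 5
u_1(B vs P) = 1
u_1(C vs P) = 8
max payoff 8 at {C}

argmax u_1 = {C}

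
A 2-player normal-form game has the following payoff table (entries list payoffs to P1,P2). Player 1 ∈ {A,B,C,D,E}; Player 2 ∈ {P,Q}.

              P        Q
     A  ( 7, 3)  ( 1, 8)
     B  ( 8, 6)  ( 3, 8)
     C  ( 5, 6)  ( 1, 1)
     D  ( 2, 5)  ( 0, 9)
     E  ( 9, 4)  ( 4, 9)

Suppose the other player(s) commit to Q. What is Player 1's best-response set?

u_1(A vs Q) = 1
u_1(B vs Q) = 3
u_1(C vs Q) = 1
u_1(D vs Q) = 0
u_1(E vs Q) = 4
max payoff 4 at {E}

P1 best: {E}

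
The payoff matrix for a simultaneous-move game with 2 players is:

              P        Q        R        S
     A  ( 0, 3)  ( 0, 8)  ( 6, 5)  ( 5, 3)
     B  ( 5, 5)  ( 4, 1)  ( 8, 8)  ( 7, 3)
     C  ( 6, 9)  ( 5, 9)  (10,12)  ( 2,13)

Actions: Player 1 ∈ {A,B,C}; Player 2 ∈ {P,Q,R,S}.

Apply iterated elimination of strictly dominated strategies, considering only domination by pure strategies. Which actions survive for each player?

Remaining: P1:{B,C} P2:{R,S}

P1 drop A (B beats it: P:5>0 Q:4>0 R:8>6 S:7>5)
P2 drop P (R beats it: B:8>5 C:12>9)
P2 drop Q (R beats it: B:8>1 C:12>9)
P1→{B,C} P2→{R,S}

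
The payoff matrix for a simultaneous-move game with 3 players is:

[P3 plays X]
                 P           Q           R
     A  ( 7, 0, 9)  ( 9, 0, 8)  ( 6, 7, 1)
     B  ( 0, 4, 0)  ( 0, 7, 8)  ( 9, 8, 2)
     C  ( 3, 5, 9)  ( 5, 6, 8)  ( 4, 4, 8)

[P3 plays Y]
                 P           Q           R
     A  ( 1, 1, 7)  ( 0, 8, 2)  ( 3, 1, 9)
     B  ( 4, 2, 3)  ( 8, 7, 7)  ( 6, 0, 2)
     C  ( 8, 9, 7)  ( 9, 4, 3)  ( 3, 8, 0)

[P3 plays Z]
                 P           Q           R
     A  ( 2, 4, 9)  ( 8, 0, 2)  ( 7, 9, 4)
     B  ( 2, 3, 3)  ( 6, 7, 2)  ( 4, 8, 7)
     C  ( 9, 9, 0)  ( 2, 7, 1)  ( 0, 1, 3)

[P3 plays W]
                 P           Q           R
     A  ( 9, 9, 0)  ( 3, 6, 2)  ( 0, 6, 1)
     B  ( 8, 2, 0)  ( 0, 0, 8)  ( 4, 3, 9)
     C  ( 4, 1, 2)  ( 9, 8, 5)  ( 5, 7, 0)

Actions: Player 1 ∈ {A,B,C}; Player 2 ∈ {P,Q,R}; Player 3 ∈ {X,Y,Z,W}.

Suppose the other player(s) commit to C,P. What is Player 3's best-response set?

BR_3 = {X}

u_3(X vs C,P) = 9
u_3(Y vs C,P) = 7
u_3(Z vs C,P) = 0
u_3(W vs C,P) = 2
max payoff 9 at {X}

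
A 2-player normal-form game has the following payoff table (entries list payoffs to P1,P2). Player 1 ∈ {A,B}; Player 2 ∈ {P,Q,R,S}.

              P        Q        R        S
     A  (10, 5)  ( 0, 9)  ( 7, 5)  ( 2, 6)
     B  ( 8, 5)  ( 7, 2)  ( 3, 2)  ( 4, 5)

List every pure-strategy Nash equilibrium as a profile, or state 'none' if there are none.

(A,P): not NE [P2→Q gives 9>5]
(A,Q): not NE [P1→B gives 7>0]
(A,R): not NE [P2→Q gives 9>5]
(A,S): not NE [P1→B gives 4>2; P2→Q gives 9>6]
(B,P): not NE [P1→A gives 10>8]
(B,Q): not NE [P2→S gives 5>2]
(B,R): not NE [P1→A gives 7>3; P2→S gives 5>2]
(B,S): NE

PSNE = {(B,S)}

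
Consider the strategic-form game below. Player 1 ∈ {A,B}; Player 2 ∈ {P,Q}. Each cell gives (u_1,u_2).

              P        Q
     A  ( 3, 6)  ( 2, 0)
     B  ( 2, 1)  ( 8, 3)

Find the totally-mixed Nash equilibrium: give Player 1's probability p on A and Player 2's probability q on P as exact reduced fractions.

P1 indiff ⇒ q·3+(1-q)·2 = q·2+(1-q)·8 ⇒ q(1) = (1-q)(6) ⇒ q = 6/7
P2 indiff ⇒ p·6+(1-p)·1 = p·0+(1-p)·3 ⇒ p(6) = (1-p)(2) ⇒ p = 1/4

P1 mixes 1/4 on A; P2 mixes 6/7 on P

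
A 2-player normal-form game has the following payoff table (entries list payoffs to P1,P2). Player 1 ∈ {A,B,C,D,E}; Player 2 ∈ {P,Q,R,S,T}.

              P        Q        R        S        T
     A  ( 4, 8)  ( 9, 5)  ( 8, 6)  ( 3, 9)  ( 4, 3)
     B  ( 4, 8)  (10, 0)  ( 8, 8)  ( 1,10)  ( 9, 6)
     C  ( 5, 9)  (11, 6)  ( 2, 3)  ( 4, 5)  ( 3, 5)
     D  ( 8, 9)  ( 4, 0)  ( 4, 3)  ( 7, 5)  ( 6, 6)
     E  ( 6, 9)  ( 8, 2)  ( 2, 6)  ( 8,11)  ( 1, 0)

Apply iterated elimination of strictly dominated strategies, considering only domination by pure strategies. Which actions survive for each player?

P2 drop Q (P beats it: A:8>5 B:8>0 C:9>6 D:9>0 E:9>2)
P1 drop C (D beats it: P:8>5 R:4>2 S:7>4 T:6>3)
P2 drop R (S beats it: A:9>6 B:10>8 D:5>3 E:11>6)
P1 drop A (D beats it: P:8>4 S:7>3 T:6>4)
P2 drop T (P beats it: B:8>6 D:9>6 E:9>0)
P1 drop B (D beats it: P:8>4 S:7>1)
P1→{D,E} P2→{P,S}

Survivors P1:{D,E} P2:{P,S}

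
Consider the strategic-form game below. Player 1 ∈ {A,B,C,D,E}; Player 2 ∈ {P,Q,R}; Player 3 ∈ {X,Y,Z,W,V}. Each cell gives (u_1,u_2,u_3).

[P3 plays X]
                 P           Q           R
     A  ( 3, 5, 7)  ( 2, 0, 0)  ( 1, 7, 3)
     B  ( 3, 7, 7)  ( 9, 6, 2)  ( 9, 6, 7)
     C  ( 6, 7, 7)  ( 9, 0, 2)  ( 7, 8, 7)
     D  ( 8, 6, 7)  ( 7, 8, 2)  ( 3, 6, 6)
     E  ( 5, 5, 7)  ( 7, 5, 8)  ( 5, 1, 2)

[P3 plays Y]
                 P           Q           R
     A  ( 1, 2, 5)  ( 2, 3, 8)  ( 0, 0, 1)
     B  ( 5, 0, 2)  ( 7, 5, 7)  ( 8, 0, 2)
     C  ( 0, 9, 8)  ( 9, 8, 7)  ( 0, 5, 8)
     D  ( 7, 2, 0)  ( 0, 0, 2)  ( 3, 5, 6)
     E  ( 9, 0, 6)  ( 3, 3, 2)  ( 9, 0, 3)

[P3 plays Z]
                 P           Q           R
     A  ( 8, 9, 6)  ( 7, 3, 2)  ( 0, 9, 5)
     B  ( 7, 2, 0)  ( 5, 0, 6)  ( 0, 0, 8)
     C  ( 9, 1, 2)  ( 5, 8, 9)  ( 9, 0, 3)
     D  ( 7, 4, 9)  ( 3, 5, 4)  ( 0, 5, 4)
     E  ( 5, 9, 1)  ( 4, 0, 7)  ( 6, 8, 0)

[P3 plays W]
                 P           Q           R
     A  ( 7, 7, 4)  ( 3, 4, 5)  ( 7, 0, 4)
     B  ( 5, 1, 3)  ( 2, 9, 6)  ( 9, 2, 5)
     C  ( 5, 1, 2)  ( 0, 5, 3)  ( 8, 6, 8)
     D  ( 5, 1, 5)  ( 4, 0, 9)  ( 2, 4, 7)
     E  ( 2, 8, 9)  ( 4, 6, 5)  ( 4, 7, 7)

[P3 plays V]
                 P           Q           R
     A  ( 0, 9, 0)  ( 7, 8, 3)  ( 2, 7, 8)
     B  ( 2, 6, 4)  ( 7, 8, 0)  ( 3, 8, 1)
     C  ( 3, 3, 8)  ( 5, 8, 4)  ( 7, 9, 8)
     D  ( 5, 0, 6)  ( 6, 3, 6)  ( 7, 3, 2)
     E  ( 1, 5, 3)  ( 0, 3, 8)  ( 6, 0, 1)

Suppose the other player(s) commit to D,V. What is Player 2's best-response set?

u_2(P vs D,V) = 0
u_2(Q vs D,V) = 3
u_2(R vs D,V) = 3
max payoff 3 at {Q,R}

argmax u_2 = {Q,R}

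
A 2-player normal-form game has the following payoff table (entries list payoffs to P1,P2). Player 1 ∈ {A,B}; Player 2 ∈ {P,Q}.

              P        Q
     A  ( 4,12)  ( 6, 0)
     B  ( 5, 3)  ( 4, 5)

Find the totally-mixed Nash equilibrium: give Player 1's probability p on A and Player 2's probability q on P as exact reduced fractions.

(p,q) = (1/7, 2/3)

P1 indiff ⇒ q·4+(1-q)·6 = q·5+(1-q)·4 ⇒ q(-1) = (1-q)(-2) ⇒ q = 2/3
P2 indiff ⇒ p·12+(1-p)·3 = p·0+(1-p)·5 ⇒ p(12) = (1-p)(2) ⇒ p = 1/7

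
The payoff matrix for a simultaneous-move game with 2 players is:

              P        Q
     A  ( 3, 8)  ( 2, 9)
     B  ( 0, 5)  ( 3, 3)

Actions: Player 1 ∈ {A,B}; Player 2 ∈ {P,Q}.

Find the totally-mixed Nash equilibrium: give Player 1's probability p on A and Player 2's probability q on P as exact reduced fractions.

P1 mixes 2/3 on A; P2 mixes 1/4 on P

P1 indiff ⇒ q·3+(1-q)·2 = q·0+(1-q)·3 ⇒ q(3) = (1-q)(1) ⇒ q = 1/4
P2 indiff ⇒ p·8+(1-p)·5 = p·9+(1-p)·3 ⇒ p(-1) = (1-p)(-2) ⇒ p = 2/3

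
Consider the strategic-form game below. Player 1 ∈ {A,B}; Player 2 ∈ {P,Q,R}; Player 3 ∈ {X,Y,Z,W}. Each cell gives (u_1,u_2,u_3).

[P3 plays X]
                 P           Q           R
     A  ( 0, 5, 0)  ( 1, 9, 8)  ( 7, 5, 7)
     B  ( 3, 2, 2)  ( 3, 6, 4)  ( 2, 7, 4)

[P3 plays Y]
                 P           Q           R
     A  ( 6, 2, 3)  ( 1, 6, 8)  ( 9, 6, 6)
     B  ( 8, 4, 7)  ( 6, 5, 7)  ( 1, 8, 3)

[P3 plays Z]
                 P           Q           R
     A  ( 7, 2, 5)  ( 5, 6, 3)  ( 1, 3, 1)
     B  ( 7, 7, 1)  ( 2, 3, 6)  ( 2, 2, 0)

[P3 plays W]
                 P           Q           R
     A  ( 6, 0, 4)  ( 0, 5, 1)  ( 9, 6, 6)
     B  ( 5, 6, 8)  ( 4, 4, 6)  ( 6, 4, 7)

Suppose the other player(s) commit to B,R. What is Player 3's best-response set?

BR_3 = {W}

u_3(X vs B,R) = 4
u_3(Y vs B,R) = 3
u_3(Z vs B,R) = 0
u_3(W vs B,R) = 7
max payoff 7 at {W}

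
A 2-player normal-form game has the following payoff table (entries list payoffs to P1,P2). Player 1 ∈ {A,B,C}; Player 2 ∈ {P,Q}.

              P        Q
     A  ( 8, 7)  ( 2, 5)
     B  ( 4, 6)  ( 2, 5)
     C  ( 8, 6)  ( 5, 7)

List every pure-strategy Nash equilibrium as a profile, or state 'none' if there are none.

(A,P): NE
(A,Q): not NE [P1→C gives 5>2; P2→P gives 7>5]
(B,P): not NE [P1→C gives 8>4]
(B,Q): not NE [P1→C gives 5>2; P2→P gives 6>5]
(C,P): not NE [P2→Q gives 7>6]
(C,Q): NE

Nash profiles: (A,P), (C,Q)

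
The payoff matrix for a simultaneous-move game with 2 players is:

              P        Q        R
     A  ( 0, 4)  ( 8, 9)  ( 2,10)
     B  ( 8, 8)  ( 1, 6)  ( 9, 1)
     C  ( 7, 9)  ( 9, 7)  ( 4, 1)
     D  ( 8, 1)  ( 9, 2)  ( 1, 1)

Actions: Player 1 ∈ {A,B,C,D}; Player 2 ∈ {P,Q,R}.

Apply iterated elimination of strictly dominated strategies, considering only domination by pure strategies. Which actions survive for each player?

P1 drop A (C beats it: P:7>0 Q:9>8 R:4>2)
P2 drop R (Q beats it: B:6>1 C:7>1 D:2>1)
P1→{B,C,D} P2→{P,Q}

IESDS → P1:{B,C,D} P2:{P,Q}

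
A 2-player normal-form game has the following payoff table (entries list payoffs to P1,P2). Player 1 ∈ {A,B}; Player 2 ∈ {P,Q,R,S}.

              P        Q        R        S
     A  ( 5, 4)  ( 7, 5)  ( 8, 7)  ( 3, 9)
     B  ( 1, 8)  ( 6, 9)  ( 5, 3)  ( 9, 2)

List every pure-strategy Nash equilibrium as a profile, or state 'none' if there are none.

(A,P): not NE [P2→S gives 9>4]
(A,Q): not NE [P2→S gives 9>5]
(A,R): not NE [P2→S gives 9>7]
(A,S): not NE [P1→B gives 9>3]
(B,P): not NE [P1→A gives 5>1; P2→Q gives 9>8]
(B,Q): not NE [P1→A gives 7>6]
(B,R): not NE [P1→A gives 8>5; P2→Q gives 9>3]
(B,S): not NE [P2→Q gives 9>2]

No pure NE.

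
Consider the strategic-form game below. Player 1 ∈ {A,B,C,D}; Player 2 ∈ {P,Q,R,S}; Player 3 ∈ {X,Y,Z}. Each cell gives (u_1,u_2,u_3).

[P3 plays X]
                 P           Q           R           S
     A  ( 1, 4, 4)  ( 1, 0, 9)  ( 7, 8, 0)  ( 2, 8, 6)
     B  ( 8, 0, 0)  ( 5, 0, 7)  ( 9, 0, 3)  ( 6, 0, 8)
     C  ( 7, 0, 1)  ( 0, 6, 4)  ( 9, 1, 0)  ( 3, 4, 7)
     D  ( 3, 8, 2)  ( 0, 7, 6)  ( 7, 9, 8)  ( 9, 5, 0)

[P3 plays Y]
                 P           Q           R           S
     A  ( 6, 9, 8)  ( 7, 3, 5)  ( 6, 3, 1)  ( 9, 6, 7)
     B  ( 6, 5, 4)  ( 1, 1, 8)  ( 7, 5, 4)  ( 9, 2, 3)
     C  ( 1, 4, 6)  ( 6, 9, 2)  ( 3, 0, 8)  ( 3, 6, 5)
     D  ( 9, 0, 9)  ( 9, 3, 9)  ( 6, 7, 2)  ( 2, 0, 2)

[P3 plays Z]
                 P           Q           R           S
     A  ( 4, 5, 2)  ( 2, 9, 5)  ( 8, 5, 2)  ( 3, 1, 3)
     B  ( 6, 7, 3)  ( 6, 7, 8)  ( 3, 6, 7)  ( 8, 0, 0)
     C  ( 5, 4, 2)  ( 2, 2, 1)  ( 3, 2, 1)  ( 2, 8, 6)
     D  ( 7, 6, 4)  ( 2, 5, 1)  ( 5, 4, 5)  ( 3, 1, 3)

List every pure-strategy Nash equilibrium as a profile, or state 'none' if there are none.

NE set: (B,Q,Z)

(A,P,X): not NE [P1→B gives 8>1; P2→S gives 8>4; P3→Y gives 8>4]
(A,P,Y): not NE [P1→D gives 9>6]
(A,P,Z): not NE [P1→D gives 7>4; P2→Q gives 9>5; P3→Y gives 8>2]
(A,Q,X): not NE [P1→B gives 5>1; P2→S gives 8>0]
(A,Q,Y): not NE [P1→D gives 9>7; P2→P gives 9>3; P3→X gives 9>5]
(A,Q,Z): not NE [P1→B gives 6>2; P3→X gives 9>5]
(A,R,X): not NE [P1→C gives 9>7; P3→Z gives 2>0]
(A,R,Y): not NE [P1→B gives 7>6; P2→P gives 9>3; P3→Z gives 2>1]
(A,R,Z): not NE [P2→Q gives 9>5]
(A,S,X): not NE [P1→D gives 9>2; P3→Y gives 7>6]
(A,S,Y): not NE [P2→P gives 9>6]
(A,S,Z): not NE [P1→B gives 8>3; P2→Q gives 9>1; P3→Y gives 7>3]
(B,P,X): not NE [P3→Y gives 4>0]
(B,P,Y): not NE [P1→D gives 9>6]
(B,P,Z): not NE [P1→D gives 7>6; P3→Y gives 4>3]
(B,Q,X): not NE [P3→Z gives 8>7]
(B,Q,Y): not NE [P1→D gives 9>1; P2→R gives 5>1]
(B,Q,Z): NE
(B,R,X): not NE [P3→Z gives 7>3]
(B,R,Y): not NE [P3→Z gives 7>4]
(B,R,Z): not NE [P1→A gives 8>3; P2→Q gives 7>6]
(B,S,X): not NE [P1→D gives 9>6]
(B,S,Y): not NE [P2→R gives 5>2; P3→X gives 8>3]
(B,S,Z): not NE [P2→Q gives 7>0; P3→X gives 8>0]
(C,P,X): not NE [P1→B gives 8>7; P2→Q gives 6>0; P3→Y gives 6>1]
(C,P,Y): not NE [P1→D gives 9>1; P2→Q gives 9>4]
(C,P,Z): not NE [P1→D gives 7>5; P2→S gives 8>4; P3→Y gives 6>2]
(C,Q,X): not NE [P1→B gives 5>0]
(C,Q,Y): not NE [P1→D gives 9>6; P3→X gives 4>2]
(C,Q,Z): not NE [P1→B gives 6>2; P2→S gives 8>2; P3→X gives 4>1]
(C,R,X): not NE [P2→Q gives 6>1; P3→Y gives 8>0]
(C,R,Y): not NE [P1→B gives 7>3; P2→Q gives 9>0]
(C,R,Z): not NE [P1→A gives 8>3; P2→S gives 8>2; P3→Y gives 8>1]
(C,S,X): not NE [P1→D gives 9>3; P2→Q gives 6>4]
(C,S,Y): not NE [P1→B gives 9>3; P2→Q gives 9>6; P3→X gives 7>5]
(C,S,Z): not NE [P1→B gives 8>2; P3→X gives 7>6]
(D,P,X): not NE [P1→B gives 8>3; P2→R gives 9>8; P3→Y gives 9>2]
(D,P,Y): not NE [P2→R gives 7>0]
(D,P,Z): not NE [P3→Y gives 9>4]
(D,Q,X): not NE [P1→B gives 5>0; P2→R gives 9>7; P3→Y gives 9>6]
(D,Q,Y): not NE [P2→R gives 7>3]
(D,Q,Z): not NE [P1→B gives 6>2; P2→P gives 6>5; P3→Y gives 9>1]
(D,R,X): not NE [P1→C gives 9>7]
(D,R,Y): not NE [P1→B gives 7>6; P3→X gives 8>2]
(D,R,Z): not NE [P1→A gives 8>5; P2→P gives 6>4; P3→X gives 8>5]
(D,S,X): not NE [P2→R gives 9>5; P3→Z gives 3>0]
(D,S,Y): not NE [P1→B gives 9>2; P2→R gives 7>0; P3→Z gives 3>2]
(D,S,Z): not NE [P1→B gives 8>3; P2→P gives 6>1]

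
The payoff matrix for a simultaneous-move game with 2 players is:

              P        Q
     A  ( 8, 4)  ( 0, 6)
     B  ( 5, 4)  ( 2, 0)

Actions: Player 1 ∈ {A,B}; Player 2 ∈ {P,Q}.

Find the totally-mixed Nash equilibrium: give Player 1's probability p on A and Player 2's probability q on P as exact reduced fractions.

P1 indiff ⇒ q·8+(1-q)·0 = q·5+(1-q)·2 ⇒ q(3) = (1-q)(2) ⇒ q = 2/5
P2 indiff ⇒ p·4+(1-p)·4 = p·6+(1-p)·0 ⇒ p(-2) = (1-p)(-4) ⇒ p = 2/3

(p,q) = (2/3, 2/5)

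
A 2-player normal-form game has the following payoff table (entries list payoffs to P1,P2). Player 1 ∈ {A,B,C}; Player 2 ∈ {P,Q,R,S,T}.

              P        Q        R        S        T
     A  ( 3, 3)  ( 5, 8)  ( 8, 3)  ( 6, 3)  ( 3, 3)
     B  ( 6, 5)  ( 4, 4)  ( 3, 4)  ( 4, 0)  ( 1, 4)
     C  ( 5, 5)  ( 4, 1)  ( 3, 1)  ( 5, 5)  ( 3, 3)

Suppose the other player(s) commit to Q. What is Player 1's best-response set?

argmax u_1 = {A}

u_1(A vs Q) = 5
u_1(B vs Q) = 4
u_1(C vs Q) = 4
max payoff 5 at {A}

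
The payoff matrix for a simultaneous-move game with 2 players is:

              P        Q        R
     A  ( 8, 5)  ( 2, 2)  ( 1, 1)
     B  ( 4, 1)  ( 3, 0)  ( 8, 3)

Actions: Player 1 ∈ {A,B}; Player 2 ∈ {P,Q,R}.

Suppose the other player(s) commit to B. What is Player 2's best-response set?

P2 best: {R}

u_2(P vs B) = 1
u_2(Q vs B) = 0
u_2(R vs B) = 3
max payoff 3 at {R}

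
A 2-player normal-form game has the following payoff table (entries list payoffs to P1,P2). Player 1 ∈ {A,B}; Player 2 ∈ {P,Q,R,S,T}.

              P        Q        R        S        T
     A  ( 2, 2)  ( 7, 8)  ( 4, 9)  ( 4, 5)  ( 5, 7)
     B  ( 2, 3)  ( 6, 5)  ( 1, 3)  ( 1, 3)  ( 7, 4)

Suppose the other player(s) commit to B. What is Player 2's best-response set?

u_2(P vs B) = 3
u_2(Q vs B) = 5
u_2(R vs B) = 3
u_2(S vs B) = 3
u_2(T vs B) = 4
max payoff 5 at {Q}

P2 best: {Q}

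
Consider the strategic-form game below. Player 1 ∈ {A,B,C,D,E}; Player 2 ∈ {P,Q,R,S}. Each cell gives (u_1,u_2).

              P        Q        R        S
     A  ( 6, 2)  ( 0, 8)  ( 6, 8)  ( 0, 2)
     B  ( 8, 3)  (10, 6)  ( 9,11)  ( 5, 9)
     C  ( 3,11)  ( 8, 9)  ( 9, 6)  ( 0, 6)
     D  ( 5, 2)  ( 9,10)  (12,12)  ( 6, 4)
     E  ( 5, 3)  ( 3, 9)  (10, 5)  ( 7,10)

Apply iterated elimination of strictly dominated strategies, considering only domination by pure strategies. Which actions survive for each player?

P1 drop A (B beats it: P:8>6 Q:10>0 R:9>6 S:5>0)
P1 drop C (D beats it: P:5>3 Q:9>8 R:12>9 S:6>0)
P2 drop P (Q beats it: B:6>3 D:10>2 E:9>3)
P1→{B,D,E} P2→{Q,R,S}

Remaining: P1:{B,D,E} P2:{Q,R,S}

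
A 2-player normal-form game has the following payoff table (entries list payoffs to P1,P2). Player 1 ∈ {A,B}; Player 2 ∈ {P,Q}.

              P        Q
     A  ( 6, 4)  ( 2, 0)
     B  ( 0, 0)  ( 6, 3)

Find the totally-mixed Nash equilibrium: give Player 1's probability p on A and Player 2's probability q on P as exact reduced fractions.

P1 indiff ⇒ q·6+(1-q)·2 = q·0+(1-q)·6 ⇒ q(6) = (1-q)(4) ⇒ q = 2/5
P2 indiff ⇒ p·4+(1-p)·0 = p·0+(1-p)·3 ⇒ p(4) = (1-p)(3) ⇒ p = 3/7

p=3/7, q=2/5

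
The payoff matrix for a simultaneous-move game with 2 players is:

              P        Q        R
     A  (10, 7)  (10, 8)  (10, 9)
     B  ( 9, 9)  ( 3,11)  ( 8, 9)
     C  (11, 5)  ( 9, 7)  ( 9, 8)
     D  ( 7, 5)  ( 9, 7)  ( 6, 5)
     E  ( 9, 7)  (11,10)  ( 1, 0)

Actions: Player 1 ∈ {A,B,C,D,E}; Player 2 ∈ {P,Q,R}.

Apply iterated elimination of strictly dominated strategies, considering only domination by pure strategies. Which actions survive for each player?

P1 drop B (A beats it: P:10>9 Q:10>3 R:10>8)
P1 drop D (A beats it: P:10>7 Q:10>9 R:10>6)
P2 drop P (Q beats it: A:8>7 C:7>5 E:10>7)
P1 drop C (A beats it: Q:10>9 R:10>9)
P1→{A,E} P2→{Q,R}

Remaining: P1:{A,E} P2:{Q,R}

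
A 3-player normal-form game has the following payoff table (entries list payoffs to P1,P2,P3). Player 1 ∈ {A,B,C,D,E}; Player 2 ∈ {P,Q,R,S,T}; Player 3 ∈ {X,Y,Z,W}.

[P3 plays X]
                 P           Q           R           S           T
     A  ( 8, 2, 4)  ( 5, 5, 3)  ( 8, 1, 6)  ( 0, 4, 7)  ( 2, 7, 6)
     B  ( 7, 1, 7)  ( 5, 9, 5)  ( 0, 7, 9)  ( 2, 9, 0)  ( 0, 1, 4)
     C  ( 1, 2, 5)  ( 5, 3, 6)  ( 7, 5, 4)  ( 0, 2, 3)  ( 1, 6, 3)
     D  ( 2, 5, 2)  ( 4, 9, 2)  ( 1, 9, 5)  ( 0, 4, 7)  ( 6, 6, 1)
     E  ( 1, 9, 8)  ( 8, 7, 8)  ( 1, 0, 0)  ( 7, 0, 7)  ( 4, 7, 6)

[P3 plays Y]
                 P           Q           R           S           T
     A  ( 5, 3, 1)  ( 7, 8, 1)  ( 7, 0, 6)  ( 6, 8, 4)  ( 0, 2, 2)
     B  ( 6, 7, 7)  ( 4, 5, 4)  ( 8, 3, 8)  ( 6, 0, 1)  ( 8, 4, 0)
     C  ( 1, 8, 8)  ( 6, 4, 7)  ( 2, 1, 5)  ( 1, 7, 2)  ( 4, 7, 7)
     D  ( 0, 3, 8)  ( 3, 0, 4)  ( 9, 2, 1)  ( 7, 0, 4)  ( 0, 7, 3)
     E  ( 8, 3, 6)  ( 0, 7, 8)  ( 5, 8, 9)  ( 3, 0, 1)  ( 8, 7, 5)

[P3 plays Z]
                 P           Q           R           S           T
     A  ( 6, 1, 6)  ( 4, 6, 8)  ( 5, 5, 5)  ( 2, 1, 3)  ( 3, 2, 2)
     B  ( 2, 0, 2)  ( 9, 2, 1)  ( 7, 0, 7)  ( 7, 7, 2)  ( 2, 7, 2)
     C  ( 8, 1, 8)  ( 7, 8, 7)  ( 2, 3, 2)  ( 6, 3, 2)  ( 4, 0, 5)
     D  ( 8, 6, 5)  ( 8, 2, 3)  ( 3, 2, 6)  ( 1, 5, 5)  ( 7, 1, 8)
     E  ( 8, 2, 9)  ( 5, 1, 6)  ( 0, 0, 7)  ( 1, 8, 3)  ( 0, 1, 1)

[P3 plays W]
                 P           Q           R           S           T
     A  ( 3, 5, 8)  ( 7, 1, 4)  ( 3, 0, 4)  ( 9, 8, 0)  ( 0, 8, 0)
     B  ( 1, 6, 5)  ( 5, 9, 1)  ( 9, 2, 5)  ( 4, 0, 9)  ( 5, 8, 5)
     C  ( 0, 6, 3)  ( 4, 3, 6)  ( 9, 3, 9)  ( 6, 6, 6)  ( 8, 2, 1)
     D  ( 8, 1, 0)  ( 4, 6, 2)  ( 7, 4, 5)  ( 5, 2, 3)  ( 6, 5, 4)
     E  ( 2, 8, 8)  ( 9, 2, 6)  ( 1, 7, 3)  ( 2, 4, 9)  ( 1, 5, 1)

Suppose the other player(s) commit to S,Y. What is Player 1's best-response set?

argmax u_1 = {D}

u_1(A vs S,Y) = 6
u_1(B vs S,Y) = 6
u_1(C vs S,Y) = 1
u_1(D vs S,Y) = 7
u_1(E vs S,Y) = 3
max payoff 7 at {D}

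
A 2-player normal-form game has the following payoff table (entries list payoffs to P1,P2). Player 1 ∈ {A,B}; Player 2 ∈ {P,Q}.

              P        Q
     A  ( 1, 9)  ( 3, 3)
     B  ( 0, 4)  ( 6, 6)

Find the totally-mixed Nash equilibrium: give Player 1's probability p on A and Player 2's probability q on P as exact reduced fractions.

P1 mixes 1/4 on A; P2 mixes 3/4 on P

P1 indiff ⇒ q·1+(1-q)·3 = q·0+(1-q)·6 ⇒ q(1) = (1-q)(3) ⇒ q = 3/4
P2 indiff ⇒ p·9+(1-p)·4 = p·3+(1-p)·6 ⇒ p(6) = (1-p)(2) ⇒ p = 1/4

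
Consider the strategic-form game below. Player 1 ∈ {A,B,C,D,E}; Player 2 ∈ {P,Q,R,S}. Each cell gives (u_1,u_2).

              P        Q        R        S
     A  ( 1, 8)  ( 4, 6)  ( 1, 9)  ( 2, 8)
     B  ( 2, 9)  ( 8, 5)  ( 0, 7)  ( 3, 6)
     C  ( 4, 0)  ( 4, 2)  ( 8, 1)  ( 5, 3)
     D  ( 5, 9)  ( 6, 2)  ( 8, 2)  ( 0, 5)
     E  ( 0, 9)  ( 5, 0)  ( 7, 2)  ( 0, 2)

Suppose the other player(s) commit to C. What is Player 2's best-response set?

argmax u_2 = {S}

u_2(P vs C) = 0
u_2(Q vs C) = 2
u_2(R vs C) = 1
u_2(S vs C) = 3
max payoff 3 at {S}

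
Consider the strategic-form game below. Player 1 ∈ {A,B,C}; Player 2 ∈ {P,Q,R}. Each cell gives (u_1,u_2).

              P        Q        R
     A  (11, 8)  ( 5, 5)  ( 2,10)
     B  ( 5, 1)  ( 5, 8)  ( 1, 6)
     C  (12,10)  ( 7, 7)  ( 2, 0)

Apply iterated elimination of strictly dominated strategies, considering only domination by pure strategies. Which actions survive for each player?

Survivors P1:{A,C} P2:{P,R}

P1 drop B (C beats it: P:12>5 Q:7>5 R:2>1)
P2 drop Q (P beats it: A:8>5 C:10>7)
P1→{A,C} P2→{P,R}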